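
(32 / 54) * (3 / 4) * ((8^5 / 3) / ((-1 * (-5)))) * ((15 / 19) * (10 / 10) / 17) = 131072 / 2907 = 45.09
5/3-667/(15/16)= -709.80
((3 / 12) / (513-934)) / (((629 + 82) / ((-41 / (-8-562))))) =-41 / 682474680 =-0.00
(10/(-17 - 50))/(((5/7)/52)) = -728/67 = -10.87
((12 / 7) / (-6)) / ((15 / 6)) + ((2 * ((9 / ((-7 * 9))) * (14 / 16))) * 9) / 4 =-379 / 560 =-0.68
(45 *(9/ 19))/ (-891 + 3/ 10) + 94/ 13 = 5285084/ 733343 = 7.21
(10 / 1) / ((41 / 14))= 140 / 41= 3.41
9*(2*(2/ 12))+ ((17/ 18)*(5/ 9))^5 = 339168355621/ 111577100832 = 3.04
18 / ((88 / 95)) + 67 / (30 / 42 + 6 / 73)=168583 / 1628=103.55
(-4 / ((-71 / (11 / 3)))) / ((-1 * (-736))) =11 / 39192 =0.00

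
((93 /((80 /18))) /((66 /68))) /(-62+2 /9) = -42687 /122320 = -0.35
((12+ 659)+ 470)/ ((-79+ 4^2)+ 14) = -163/ 7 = -23.29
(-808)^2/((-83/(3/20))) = -489648/415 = -1179.87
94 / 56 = 47 / 28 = 1.68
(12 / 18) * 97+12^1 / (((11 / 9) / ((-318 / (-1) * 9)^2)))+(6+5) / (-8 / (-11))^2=169849668883 / 2112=80421244.74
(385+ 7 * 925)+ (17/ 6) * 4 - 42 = 20488/ 3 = 6829.33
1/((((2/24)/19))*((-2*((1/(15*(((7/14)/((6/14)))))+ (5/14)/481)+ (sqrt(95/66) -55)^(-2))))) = -2396909901120631260/1224030506793869+ 7506157827168*sqrt(6270)/1224030506793869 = -1957.73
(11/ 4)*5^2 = 275/ 4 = 68.75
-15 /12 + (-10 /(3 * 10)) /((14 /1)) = -107 /84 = -1.27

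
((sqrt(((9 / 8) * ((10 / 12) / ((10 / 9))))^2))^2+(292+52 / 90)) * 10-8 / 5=67537081 / 23040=2931.30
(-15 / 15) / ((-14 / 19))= 19 / 14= 1.36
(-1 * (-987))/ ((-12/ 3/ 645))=-636615/ 4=-159153.75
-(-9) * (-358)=-3222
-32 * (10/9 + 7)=-2336/9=-259.56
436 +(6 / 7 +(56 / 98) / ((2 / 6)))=3070 / 7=438.57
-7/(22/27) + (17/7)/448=-296165/34496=-8.59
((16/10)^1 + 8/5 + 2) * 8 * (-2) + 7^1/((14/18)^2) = -2507/35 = -71.63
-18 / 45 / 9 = -2 / 45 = -0.04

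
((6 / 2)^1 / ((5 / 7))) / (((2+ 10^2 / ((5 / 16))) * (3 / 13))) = 13 / 230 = 0.06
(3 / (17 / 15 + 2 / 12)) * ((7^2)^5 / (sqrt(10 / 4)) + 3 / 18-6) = -175 / 13 + 1694851494 * sqrt(10) / 13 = 412276218.60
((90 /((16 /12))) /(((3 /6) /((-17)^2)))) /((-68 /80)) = -45900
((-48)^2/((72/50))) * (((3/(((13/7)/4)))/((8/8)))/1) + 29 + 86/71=9570285/923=10368.67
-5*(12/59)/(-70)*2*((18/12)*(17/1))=306/413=0.74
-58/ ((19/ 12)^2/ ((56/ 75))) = -155904/ 9025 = -17.27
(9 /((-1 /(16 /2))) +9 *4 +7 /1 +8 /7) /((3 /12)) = -780 /7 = -111.43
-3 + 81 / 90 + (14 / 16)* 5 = 91 / 40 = 2.28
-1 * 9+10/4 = -13/2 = -6.50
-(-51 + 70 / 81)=4061 / 81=50.14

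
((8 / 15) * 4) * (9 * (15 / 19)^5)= 14580000 / 2476099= 5.89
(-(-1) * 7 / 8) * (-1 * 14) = -49 / 4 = -12.25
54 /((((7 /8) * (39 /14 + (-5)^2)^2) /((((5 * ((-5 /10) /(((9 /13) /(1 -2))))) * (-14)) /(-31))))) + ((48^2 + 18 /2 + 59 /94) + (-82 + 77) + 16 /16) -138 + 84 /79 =75690235034773 /34835002126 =2172.82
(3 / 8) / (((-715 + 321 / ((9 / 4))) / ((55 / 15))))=-33 / 13736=-0.00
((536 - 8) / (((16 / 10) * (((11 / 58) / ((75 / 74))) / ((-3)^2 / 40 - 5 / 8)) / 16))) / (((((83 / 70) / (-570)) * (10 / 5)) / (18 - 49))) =-258264720000 / 3071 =-84097922.50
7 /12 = 0.58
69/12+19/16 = 111/16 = 6.94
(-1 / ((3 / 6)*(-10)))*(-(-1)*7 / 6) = 7 / 30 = 0.23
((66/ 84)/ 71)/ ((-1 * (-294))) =11/ 292236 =0.00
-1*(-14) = 14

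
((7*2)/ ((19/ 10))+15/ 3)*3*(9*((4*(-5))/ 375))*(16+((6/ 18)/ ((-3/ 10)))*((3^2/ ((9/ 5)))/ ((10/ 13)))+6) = -1316/ 5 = -263.20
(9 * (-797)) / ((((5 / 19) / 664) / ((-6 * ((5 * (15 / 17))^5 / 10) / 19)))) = 1356302221875000 / 1419857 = 955238606.34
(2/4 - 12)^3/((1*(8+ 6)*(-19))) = 12167/2128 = 5.72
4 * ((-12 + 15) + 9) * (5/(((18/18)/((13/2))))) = 1560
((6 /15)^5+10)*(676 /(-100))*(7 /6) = -78.95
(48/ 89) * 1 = 48/ 89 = 0.54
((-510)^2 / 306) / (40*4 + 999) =850 / 1159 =0.73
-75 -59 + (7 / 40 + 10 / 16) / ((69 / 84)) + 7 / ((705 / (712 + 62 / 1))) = -125.34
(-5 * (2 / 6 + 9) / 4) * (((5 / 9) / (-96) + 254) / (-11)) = 7680785 / 28512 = 269.39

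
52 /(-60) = -13 /15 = -0.87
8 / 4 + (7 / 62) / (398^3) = 7817554215 / 3908777104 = 2.00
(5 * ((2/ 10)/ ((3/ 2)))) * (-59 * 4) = -472/ 3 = -157.33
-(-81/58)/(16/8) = 0.70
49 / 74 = 0.66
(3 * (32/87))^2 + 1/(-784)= 801975/659344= 1.22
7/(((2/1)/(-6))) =-21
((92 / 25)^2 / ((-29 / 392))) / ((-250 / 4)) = 6635776 / 2265625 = 2.93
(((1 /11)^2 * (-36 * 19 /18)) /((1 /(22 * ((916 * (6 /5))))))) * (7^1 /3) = -974624 /55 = -17720.44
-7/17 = -0.41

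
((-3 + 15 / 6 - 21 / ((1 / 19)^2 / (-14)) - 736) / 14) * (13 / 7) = 2740335 / 196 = 13981.30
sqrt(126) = 3 * sqrt(14) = 11.22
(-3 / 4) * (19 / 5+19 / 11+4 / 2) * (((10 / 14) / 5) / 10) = -621 / 7700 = -0.08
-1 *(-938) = 938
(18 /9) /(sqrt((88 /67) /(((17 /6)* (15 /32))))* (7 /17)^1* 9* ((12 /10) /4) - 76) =-0.03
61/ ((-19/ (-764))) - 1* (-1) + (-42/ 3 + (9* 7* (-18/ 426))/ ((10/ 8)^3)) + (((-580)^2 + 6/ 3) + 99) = 57153669676/ 168625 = 338939.48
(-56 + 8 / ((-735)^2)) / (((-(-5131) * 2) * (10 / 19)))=-0.01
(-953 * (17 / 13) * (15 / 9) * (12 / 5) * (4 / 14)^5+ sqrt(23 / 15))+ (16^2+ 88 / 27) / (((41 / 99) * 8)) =sqrt(345) / 15+ 1847907331 / 26874393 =70.00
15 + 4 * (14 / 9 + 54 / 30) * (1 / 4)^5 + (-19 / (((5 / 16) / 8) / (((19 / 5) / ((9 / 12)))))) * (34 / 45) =-1595806403 / 864000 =-1847.00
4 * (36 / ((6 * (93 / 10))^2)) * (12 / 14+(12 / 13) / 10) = 3840 / 87451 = 0.04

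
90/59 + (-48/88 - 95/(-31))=81371/20119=4.04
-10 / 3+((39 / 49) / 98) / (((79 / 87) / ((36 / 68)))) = -64399249 / 19347258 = -3.33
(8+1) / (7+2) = 1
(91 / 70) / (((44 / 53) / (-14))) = -4823 / 220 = -21.92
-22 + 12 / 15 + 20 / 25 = -102 / 5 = -20.40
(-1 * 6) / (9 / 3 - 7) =3 / 2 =1.50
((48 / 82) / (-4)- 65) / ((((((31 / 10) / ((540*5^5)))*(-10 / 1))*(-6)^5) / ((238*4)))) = -4966390625 / 11439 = -434163.01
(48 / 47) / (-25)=-48 / 1175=-0.04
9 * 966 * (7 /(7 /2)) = 17388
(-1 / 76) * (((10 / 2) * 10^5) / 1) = -125000 / 19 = -6578.95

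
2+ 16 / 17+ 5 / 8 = 3.57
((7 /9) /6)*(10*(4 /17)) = 0.31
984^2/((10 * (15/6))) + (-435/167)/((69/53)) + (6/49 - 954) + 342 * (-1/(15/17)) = 37386.76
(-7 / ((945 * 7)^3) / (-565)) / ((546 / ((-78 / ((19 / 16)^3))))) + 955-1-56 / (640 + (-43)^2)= 140187155651708076307174 / 146950169688602161875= 953.98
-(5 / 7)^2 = -25 / 49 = -0.51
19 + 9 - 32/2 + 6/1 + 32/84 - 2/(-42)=129/7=18.43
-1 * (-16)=16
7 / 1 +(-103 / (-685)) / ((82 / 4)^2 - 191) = 4397427 / 628145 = 7.00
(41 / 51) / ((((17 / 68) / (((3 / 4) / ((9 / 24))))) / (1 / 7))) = 328 / 357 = 0.92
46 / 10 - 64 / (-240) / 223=15391 / 3345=4.60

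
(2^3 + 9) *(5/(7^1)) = 85/7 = 12.14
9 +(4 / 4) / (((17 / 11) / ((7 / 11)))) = 160 / 17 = 9.41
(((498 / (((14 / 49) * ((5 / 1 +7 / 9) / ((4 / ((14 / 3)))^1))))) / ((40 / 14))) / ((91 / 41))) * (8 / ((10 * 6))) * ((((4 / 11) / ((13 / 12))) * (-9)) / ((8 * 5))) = -2480787 / 6041750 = -0.41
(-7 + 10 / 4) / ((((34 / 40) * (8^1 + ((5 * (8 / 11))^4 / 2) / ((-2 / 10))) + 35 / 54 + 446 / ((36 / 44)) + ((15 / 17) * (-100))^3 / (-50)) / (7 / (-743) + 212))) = -13765727142995355 / 200868194864599729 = -0.07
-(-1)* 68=68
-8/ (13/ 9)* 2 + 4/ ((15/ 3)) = -668/ 65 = -10.28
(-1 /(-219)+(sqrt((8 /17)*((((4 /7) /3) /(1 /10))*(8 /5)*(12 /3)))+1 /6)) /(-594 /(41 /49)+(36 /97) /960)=-10181120*sqrt(714) /80632890009 - 3977000 /16487957901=-0.00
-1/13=-0.08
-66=-66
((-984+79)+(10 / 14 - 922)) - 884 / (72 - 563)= -6270756 / 3437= -1824.49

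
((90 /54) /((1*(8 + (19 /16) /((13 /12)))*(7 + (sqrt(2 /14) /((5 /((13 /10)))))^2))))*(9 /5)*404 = 1102920000 /58022437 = 19.01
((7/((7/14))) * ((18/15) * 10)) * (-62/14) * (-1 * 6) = 4464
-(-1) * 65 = 65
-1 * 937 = -937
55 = 55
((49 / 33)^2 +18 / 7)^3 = 48264326765929 / 442973513367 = 108.96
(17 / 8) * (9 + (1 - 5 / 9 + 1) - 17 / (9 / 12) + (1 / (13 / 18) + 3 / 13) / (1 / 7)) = -1819 / 936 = -1.94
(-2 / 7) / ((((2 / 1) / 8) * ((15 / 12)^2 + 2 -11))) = 128 / 833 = 0.15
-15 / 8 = -1.88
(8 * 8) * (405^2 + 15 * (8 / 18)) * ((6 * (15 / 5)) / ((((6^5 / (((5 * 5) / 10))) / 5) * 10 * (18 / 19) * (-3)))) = -46749025 / 4374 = -10687.93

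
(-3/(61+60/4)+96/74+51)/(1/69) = 10139481/2812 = 3605.79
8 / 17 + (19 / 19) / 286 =2305 / 4862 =0.47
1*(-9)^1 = -9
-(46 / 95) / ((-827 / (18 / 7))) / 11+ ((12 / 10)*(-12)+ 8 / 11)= -82712404 / 6049505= -13.67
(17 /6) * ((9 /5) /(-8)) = -51 /80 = -0.64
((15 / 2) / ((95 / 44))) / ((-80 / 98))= -1617 / 380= -4.26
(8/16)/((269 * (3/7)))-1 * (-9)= 14533/1614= 9.00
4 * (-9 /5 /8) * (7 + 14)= -18.90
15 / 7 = 2.14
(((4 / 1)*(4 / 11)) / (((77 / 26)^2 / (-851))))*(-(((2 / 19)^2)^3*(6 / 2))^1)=1767247872 / 3068285312939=0.00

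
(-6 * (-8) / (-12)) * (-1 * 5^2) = 100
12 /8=3 /2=1.50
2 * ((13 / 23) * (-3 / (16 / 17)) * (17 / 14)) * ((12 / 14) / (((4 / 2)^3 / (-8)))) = 3.75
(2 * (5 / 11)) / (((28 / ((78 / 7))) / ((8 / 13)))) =120 / 539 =0.22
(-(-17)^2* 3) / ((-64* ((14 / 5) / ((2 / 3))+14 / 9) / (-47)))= -1833705 / 16576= -110.62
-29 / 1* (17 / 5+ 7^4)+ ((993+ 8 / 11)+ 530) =-3751213 / 55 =-68203.87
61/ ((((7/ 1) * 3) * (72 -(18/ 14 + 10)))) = 61/ 1275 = 0.05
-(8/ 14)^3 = -64/ 343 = -0.19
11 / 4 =2.75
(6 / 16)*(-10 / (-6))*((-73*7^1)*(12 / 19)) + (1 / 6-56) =-14680 / 57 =-257.54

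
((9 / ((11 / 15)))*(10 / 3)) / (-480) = -15 / 176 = -0.09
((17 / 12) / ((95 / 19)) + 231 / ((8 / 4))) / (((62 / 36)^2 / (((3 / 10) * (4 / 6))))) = 187569 / 24025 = 7.81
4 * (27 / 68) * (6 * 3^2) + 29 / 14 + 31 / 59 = 1240773 / 14042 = 88.36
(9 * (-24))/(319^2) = -216/101761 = -0.00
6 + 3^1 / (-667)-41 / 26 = 76627 / 17342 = 4.42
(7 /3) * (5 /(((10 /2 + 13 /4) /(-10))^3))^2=716800000000 /3874403907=185.01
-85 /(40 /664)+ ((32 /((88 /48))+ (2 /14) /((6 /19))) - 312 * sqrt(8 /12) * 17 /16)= -643609 /462 - 221 * sqrt(6) /2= -1663.76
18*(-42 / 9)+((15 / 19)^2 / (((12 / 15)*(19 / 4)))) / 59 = -33992079 / 404681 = -84.00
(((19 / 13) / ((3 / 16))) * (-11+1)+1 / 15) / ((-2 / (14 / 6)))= 106309 / 1170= 90.86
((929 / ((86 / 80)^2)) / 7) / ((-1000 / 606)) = -4503792 / 64715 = -69.59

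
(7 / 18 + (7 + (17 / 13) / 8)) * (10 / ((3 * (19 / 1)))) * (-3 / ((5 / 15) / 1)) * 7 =-83.47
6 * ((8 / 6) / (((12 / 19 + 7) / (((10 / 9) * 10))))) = 3040 / 261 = 11.65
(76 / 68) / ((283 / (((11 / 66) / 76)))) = 1 / 115464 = 0.00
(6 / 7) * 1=6 / 7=0.86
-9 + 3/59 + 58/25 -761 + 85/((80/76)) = -4052587/5900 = -686.88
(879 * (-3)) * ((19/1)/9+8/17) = -115735/17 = -6807.94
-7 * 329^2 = -757687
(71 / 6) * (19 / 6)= 1349 / 36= 37.47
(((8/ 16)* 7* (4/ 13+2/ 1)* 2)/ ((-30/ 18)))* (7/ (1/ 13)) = -882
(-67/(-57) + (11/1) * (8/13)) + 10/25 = 30917/3705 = 8.34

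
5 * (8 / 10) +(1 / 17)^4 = 334085 / 83521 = 4.00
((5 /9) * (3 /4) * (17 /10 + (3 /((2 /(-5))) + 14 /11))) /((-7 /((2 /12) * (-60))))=-415 /154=-2.69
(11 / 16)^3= 1331 / 4096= 0.32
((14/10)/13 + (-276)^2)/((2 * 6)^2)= 4951447/9360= 529.00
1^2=1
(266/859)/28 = 19/1718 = 0.01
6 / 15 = 0.40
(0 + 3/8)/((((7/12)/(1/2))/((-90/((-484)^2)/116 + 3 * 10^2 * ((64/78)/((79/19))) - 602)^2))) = 516295120553967919003171641/5451755272204664270848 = 94702.55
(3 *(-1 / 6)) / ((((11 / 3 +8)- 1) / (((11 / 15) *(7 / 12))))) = -77 / 3840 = -0.02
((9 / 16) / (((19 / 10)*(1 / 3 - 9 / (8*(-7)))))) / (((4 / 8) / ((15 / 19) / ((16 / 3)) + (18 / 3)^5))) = 2233931805 / 239704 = 9319.54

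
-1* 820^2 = -672400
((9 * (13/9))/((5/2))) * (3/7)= 78/35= 2.23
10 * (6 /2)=30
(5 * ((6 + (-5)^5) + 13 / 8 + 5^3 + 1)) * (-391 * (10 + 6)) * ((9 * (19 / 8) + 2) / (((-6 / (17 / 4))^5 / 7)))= -9661606656494485 / 3538944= -2730081814.38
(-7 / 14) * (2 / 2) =-0.50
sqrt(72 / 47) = 6* sqrt(94) / 47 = 1.24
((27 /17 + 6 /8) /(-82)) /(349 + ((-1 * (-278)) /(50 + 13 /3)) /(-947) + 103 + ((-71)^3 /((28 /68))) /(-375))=-64426422375 /6258249445077832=-0.00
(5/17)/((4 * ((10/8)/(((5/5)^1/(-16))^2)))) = 1/4352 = 0.00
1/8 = 0.12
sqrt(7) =2.65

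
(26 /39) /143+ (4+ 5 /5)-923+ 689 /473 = -16907389 /18447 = -916.54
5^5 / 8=3125 / 8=390.62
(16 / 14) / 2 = 0.57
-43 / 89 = -0.48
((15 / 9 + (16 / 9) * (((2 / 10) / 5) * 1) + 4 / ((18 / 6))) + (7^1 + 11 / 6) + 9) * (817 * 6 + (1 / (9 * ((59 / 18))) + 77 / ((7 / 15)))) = 562453937 / 5310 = 105923.53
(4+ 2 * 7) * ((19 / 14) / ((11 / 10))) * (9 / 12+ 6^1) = 23085 / 154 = 149.90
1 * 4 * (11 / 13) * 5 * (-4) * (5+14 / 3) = -25520 / 39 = -654.36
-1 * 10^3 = -1000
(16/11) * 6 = 96/11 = 8.73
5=5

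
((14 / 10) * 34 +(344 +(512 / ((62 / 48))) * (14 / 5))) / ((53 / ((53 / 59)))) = 46546 / 1829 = 25.45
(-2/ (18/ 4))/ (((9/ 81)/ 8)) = -32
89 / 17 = 5.24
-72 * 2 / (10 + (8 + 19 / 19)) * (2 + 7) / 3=-432 / 19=-22.74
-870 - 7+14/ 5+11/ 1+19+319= -2626/ 5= -525.20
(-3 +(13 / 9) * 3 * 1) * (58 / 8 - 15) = -31 / 3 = -10.33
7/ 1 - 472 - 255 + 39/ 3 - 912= -1619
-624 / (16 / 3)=-117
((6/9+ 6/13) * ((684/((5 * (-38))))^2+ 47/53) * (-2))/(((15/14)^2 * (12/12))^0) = -1614536/51675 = -31.24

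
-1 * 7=-7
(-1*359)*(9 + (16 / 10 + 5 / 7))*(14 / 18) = -15796 / 5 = -3159.20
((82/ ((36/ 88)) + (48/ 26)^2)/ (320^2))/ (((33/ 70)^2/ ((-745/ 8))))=-2829685075/ 3392243712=-0.83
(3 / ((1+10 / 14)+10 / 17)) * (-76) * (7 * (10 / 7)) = -135660 / 137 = -990.22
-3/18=-1/6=-0.17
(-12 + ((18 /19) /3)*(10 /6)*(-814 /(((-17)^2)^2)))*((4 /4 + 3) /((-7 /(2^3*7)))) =609629696 /1586899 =384.16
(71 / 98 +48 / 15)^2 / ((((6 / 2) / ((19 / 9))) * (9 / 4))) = 7806739 / 1620675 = 4.82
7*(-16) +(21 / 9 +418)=925 / 3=308.33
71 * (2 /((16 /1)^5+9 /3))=142 /1048579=0.00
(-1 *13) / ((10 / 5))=-6.50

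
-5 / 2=-2.50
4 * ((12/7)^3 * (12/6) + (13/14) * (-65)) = -68986/343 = -201.13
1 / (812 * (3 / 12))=1 / 203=0.00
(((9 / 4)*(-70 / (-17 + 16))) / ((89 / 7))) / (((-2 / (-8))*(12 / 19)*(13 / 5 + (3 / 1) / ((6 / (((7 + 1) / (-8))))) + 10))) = 69825 / 10769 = 6.48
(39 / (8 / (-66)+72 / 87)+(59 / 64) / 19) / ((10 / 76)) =873551 / 2080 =419.98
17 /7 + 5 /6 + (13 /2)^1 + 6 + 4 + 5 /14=845 /42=20.12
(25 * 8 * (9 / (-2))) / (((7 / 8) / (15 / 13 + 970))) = -90900000 / 91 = -998901.10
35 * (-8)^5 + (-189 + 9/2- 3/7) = -16058909/14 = -1147064.93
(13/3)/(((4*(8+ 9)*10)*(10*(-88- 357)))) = -13/9078000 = -0.00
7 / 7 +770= 771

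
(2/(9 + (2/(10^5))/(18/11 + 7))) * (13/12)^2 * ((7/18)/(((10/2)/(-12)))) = -280962500/1154250297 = -0.24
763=763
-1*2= -2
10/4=5/2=2.50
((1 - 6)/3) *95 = -475/3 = -158.33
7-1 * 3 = 4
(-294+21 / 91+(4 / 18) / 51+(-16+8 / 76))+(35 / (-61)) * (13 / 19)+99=-1459584817 / 6915753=-211.05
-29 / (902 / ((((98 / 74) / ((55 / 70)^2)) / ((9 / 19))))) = -2645902 / 18172143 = -0.15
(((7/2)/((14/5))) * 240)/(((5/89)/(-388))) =-2071920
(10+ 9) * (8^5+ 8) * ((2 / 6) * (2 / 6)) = 69193.78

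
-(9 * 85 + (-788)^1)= 23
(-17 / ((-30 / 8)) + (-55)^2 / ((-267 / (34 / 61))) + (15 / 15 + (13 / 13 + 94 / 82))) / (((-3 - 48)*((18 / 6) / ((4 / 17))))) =-0.00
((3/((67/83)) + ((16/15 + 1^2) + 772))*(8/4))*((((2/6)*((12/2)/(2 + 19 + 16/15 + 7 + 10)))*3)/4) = 1172508/19631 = 59.73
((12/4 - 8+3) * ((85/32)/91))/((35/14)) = -17/728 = -0.02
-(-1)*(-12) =-12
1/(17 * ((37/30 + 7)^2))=900/1037153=0.00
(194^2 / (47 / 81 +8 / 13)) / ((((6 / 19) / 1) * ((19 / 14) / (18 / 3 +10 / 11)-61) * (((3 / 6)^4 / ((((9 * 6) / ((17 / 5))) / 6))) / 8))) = -2698692691968 / 4858481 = -555460.17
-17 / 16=-1.06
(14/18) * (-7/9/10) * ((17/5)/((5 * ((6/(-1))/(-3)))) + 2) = -0.14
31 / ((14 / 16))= 248 / 7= 35.43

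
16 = 16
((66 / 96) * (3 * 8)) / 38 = 33 / 76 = 0.43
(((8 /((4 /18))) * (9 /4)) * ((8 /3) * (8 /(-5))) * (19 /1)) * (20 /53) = -131328 /53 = -2477.89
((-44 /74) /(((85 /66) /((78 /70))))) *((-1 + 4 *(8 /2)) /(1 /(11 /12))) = -155727 /22015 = -7.07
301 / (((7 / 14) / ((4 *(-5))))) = -12040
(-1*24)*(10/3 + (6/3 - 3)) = -56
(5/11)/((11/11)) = 5/11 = 0.45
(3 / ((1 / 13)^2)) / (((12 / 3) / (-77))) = -39039 / 4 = -9759.75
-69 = -69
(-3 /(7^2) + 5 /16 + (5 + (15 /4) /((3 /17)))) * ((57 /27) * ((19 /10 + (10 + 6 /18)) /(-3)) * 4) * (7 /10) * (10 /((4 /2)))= -144878021 /45360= -3193.96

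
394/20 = 197/10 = 19.70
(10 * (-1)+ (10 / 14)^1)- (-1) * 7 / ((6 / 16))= 197 / 21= 9.38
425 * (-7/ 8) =-2975/ 8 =-371.88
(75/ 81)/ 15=5/ 81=0.06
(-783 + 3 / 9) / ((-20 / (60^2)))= 140880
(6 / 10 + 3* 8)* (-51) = -6273 / 5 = -1254.60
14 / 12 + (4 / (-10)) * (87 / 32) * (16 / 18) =0.20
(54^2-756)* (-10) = -21600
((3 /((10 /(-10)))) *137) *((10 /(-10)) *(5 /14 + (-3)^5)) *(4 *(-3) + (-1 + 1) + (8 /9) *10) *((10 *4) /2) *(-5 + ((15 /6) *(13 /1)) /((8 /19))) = 895873825 /2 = 447936912.50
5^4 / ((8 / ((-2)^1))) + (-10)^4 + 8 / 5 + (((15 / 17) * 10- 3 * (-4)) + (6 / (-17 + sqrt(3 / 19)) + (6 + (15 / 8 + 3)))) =1151820217 / 116620- 3 * sqrt(57) / 2744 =9876.69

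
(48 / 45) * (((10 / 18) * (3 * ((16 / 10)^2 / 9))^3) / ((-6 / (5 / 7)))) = -2097152 / 47840625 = -0.04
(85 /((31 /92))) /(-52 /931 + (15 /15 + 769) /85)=12376714 /441719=28.02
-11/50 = -0.22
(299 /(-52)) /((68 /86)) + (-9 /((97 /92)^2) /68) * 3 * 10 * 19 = -96146141 /1279624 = -75.14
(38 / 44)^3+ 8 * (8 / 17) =798075 / 181016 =4.41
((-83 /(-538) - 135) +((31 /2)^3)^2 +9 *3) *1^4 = 238736633517 /17216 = 13867137.17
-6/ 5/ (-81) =2/ 135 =0.01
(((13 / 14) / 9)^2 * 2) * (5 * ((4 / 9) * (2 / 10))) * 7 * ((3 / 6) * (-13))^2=2.80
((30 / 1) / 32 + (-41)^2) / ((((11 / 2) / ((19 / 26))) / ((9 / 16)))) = 4601781 / 36608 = 125.70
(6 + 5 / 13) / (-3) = -83 / 39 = -2.13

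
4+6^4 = 1300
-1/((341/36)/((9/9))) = -36/341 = -0.11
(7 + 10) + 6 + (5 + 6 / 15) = 142 / 5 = 28.40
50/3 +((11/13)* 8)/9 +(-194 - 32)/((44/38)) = -228781/1287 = -177.76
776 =776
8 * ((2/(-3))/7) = -16/21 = -0.76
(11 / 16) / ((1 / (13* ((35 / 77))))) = 65 / 16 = 4.06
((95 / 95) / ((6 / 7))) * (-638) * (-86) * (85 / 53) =16323230 / 159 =102661.82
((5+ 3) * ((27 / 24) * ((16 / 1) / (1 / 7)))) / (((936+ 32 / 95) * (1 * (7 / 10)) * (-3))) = -5700 / 11119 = -0.51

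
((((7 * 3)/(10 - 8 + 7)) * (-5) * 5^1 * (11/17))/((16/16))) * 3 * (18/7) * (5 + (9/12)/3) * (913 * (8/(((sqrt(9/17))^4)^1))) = -119511700/3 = -39837233.33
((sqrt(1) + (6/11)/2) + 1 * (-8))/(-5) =74/55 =1.35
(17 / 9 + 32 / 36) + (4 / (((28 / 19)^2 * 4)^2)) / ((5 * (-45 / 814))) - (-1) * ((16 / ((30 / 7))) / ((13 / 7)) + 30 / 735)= 5557916983 / 1198579200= 4.64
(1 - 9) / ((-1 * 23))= 8 / 23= 0.35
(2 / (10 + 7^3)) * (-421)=-842 / 353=-2.39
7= 7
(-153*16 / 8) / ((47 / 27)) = -8262 / 47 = -175.79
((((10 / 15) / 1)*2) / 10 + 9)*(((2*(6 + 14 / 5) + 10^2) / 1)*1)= 26852 / 25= 1074.08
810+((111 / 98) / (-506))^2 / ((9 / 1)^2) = 17925889435129 / 22130727696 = 810.00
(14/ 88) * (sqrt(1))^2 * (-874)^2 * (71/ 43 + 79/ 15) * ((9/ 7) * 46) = 117590307564/ 2365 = 49721060.28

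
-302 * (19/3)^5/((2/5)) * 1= -1869454745/243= -7693229.40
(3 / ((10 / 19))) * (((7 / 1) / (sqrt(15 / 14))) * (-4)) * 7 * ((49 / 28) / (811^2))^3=-319333 * sqrt(210) / 227622459814733088800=-0.00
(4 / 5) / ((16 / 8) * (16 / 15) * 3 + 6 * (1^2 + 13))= 1 / 113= 0.01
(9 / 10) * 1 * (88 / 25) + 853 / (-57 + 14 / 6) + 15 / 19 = -4536189 / 389500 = -11.65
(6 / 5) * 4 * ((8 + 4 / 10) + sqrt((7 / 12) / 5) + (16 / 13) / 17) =4 * sqrt(105) / 25 + 224688 / 5525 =42.31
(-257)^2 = 66049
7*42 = 294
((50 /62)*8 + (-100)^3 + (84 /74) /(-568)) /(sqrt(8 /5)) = -325745899051*sqrt(10) /1302992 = -790564.32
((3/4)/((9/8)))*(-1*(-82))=164/3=54.67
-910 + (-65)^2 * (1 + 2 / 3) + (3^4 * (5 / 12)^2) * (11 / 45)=294485 / 48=6135.10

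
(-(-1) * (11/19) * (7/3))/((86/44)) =1694/2451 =0.69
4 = 4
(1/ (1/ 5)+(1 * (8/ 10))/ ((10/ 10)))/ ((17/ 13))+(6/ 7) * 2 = 3659/ 595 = 6.15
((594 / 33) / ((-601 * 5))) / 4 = -9 / 6010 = -0.00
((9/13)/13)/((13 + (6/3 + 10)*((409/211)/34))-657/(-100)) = 3228300/1227811871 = 0.00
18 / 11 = 1.64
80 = 80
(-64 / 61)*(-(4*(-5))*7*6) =-53760 / 61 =-881.31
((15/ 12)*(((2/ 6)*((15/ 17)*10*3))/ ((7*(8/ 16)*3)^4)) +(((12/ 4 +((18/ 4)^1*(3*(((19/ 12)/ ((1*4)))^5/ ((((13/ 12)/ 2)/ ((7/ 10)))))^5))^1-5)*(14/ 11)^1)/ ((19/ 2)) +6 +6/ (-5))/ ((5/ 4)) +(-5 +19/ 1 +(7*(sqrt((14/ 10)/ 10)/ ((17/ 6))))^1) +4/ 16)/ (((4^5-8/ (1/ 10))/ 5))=0.10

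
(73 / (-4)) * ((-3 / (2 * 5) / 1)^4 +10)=-7305913 / 40000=-182.65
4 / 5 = 0.80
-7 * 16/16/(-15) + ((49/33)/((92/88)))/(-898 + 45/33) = 226079/486105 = 0.47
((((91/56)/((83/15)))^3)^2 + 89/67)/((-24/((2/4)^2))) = -0.01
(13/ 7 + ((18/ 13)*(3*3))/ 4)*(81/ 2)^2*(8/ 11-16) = -17813115/ 143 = -124567.24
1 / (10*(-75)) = -1 / 750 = -0.00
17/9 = 1.89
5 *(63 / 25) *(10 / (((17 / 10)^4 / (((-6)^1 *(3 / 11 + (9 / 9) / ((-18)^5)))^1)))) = -49601063750 / 2009264697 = -24.69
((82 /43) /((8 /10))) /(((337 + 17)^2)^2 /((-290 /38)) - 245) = -29725 /25660502219854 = -0.00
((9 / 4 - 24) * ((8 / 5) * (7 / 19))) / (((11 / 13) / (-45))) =142506 / 209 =681.85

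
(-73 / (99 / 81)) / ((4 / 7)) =-4599 / 44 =-104.52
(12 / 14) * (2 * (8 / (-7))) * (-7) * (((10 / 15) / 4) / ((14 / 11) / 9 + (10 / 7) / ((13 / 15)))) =5148 / 4031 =1.28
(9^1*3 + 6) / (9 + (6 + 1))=33 / 16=2.06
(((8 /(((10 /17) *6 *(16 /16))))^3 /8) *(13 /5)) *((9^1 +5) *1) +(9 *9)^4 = 726414311041 /16875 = 43046773.99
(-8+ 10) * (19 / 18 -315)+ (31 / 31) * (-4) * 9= -5975 / 9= -663.89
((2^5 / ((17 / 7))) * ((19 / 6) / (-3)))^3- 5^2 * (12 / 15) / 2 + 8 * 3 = -9586259074 / 3581577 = -2676.55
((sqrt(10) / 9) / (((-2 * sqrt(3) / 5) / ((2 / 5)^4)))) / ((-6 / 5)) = 4 * sqrt(30) / 2025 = 0.01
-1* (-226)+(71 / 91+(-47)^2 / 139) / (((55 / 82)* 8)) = 159388672 / 695695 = 229.11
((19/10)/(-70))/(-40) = 19/28000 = 0.00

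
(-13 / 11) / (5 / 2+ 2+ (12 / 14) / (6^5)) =-117936 / 449075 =-0.26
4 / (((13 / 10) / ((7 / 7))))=40 / 13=3.08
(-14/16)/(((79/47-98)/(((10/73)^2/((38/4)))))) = 8225/458363277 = 0.00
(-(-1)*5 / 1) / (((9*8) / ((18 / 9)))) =5 / 36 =0.14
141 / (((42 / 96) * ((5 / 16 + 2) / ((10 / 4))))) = 90240 / 259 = 348.42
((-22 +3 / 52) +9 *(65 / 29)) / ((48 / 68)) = -45373 / 18096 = -2.51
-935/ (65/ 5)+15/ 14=-12895/ 182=-70.85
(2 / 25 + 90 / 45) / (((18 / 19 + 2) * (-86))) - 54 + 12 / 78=-21073211 / 391300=-53.85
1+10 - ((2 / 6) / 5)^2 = 2474 / 225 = 11.00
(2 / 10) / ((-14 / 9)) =-9 / 70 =-0.13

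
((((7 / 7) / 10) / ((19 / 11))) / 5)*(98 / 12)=0.09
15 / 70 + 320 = 320.21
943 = 943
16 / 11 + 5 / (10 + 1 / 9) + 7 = 8958 / 1001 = 8.95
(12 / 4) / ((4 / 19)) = 57 / 4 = 14.25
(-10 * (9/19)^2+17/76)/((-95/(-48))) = -35004/34295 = -1.02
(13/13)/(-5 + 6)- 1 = 0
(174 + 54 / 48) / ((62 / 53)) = 74253 / 496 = 149.70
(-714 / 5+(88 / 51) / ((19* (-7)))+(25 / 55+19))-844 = -360887572 / 373065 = -967.36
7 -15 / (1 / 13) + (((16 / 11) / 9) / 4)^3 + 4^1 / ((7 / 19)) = -1203170312 / 6792093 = -177.14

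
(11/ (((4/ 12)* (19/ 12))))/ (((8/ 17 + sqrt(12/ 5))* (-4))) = 16830/ 14953- 28611* sqrt(15)/ 29906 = -2.58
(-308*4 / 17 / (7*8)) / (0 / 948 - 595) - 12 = -121358 / 10115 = -12.00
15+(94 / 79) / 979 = 1160209 / 77341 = 15.00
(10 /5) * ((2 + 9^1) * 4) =88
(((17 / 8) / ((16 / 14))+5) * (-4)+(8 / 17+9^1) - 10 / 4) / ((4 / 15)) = -83505 / 1088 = -76.75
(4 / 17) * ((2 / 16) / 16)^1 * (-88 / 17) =-11 / 1156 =-0.01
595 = 595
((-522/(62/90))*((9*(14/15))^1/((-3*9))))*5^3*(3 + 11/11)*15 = 54810000/31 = 1768064.52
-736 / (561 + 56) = -736 / 617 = -1.19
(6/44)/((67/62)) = 93/737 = 0.13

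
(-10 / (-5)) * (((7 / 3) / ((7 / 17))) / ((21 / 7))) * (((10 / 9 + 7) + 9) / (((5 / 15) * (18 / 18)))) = 5236 / 27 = 193.93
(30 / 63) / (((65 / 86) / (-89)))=-15308 / 273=-56.07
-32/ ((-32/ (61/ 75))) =61/ 75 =0.81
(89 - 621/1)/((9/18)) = -1064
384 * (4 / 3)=512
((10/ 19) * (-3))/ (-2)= 15/ 19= 0.79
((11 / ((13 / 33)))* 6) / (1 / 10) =21780 / 13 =1675.38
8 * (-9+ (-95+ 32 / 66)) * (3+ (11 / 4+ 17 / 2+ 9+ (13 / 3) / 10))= -9708272 / 495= -19612.67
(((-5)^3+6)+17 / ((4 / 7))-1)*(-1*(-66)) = -11913 / 2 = -5956.50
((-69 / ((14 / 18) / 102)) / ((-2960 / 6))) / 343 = 0.05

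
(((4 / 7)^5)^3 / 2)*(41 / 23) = 22011707392 / 109193914728689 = 0.00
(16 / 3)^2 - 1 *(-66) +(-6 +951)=9355 / 9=1039.44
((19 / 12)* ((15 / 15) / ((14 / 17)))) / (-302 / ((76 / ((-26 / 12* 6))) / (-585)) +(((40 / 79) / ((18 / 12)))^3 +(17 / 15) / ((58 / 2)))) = -3948643347615 / 62064908994464012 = -0.00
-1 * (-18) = 18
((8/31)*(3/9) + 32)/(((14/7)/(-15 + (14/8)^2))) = -71243/372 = -191.51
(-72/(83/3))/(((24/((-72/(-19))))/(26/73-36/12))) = 125064/115121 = 1.09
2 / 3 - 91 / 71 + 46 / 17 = 7571 / 3621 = 2.09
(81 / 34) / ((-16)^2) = 81 / 8704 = 0.01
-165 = -165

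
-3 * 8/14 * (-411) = 4932/7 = 704.57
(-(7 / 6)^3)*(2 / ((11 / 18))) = -343 / 66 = -5.20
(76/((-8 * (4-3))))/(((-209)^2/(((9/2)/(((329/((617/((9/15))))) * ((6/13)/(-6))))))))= 120315/3025484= 0.04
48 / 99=16 / 33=0.48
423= 423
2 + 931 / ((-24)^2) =3.62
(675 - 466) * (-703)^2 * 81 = 8366464161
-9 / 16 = -0.56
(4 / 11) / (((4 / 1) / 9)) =9 / 11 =0.82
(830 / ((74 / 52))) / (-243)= -21580 / 8991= -2.40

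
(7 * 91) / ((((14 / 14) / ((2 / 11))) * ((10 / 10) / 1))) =1274 / 11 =115.82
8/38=4/19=0.21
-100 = -100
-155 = -155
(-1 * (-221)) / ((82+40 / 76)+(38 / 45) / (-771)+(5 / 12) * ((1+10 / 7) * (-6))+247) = 2039580270 / 2985112997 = 0.68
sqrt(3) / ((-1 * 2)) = -sqrt(3) / 2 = -0.87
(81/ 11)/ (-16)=-81/ 176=-0.46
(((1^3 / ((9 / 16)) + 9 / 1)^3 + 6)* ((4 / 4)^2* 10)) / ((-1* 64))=-4585235 / 23328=-196.55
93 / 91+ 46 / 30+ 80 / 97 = 447536 / 132405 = 3.38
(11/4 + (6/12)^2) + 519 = 522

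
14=14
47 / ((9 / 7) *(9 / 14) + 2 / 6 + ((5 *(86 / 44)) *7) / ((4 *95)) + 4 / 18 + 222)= 34655544 / 164843969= 0.21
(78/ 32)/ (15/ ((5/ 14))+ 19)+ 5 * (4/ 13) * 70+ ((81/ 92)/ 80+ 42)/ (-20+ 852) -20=32789908941/ 373534720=87.78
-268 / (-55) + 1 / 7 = 1931 / 385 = 5.02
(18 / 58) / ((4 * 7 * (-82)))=-9 / 66584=-0.00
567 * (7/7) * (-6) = -3402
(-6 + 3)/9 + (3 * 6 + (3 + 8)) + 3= 95/3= 31.67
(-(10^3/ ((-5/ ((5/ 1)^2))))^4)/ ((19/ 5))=-3125000000000000/ 19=-164473684210526.32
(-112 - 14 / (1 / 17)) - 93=-443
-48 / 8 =-6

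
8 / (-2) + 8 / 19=-68 / 19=-3.58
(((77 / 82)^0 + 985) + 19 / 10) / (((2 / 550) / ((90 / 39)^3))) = 7335157500 / 2197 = 3338715.29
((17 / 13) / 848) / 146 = 17 / 1609504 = 0.00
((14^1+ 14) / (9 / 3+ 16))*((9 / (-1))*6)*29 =-2307.79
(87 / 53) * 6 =522 / 53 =9.85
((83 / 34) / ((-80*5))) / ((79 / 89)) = -7387 / 1074400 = -0.01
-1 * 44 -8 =-52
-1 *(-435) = 435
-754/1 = -754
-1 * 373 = -373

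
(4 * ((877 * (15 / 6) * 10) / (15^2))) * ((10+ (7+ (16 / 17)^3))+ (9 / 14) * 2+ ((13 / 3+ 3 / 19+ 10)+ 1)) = 238006591940 / 17642583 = 13490.46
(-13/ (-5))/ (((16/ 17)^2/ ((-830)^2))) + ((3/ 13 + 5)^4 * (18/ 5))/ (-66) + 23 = 203282340558943/ 100534720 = 2022011.31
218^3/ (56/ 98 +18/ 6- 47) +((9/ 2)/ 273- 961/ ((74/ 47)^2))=-2262338098929/ 9468004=-238945.62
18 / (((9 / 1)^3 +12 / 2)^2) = 2 / 60025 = 0.00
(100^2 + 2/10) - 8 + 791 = 53916/5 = 10783.20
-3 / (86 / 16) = -24 / 43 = -0.56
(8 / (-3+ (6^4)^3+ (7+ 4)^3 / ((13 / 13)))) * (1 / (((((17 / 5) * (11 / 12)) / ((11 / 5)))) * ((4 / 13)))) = 39 / 4625665286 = 0.00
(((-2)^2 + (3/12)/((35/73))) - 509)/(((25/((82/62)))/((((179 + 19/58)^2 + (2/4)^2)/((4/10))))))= -156631169005447/72998800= -2145667.72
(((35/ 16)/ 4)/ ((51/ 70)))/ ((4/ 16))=1225/ 408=3.00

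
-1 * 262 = -262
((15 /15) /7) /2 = 0.07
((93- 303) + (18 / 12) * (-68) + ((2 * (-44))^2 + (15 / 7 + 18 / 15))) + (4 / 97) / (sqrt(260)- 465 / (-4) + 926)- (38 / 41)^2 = 105322244761635367 / 14166719089285- 128 * sqrt(65) / 1685510897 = 7434.48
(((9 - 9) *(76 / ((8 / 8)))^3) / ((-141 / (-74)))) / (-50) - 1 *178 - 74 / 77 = -13780 / 77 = -178.96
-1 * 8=-8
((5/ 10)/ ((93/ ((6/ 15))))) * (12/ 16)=1/ 620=0.00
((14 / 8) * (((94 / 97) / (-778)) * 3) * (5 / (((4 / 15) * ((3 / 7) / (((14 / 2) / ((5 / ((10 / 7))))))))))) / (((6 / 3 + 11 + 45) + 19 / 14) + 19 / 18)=-10881675 / 1148894384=-0.01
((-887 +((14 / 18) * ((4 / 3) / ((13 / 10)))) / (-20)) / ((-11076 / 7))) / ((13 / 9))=2179457 / 5615532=0.39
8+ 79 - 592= -505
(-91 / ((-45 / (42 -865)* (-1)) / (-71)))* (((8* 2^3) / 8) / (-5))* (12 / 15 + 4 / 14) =230927216 / 1125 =205268.64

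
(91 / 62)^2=8281 / 3844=2.15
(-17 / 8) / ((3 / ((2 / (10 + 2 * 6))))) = -17 / 264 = -0.06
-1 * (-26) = 26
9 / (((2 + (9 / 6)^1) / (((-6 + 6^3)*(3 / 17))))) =1620 / 17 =95.29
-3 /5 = -0.60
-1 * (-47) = 47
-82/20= -41/10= -4.10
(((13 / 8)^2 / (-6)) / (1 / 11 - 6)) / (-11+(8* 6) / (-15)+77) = 143 / 120576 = 0.00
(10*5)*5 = 250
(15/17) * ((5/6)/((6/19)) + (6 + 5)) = 2455/204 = 12.03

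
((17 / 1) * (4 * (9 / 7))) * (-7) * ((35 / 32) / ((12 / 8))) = -1785 / 4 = -446.25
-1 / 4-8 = -33 / 4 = -8.25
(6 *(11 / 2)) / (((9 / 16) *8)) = 22 / 3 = 7.33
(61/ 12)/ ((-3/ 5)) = -305/ 36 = -8.47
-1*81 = -81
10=10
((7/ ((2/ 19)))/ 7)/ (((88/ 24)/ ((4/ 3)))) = 38/ 11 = 3.45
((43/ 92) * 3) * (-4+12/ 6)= -2.80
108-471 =-363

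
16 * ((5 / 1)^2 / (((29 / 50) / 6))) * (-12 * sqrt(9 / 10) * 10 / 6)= -720000 * sqrt(10) / 29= -78511.72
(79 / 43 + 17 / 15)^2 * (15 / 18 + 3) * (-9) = -42217144 / 138675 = -304.43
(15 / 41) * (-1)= -0.37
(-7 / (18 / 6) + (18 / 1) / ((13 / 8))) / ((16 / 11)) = 3751 / 624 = 6.01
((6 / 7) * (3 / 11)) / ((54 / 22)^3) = 242 / 15309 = 0.02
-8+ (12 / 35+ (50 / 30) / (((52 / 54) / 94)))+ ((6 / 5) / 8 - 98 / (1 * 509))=143582073 / 926380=154.99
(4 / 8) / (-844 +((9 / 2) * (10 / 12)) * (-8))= -1 / 1748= -0.00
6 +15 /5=9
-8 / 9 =-0.89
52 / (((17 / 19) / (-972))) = -960336 / 17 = -56490.35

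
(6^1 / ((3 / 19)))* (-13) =-494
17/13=1.31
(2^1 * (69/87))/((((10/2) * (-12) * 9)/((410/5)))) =-943/3915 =-0.24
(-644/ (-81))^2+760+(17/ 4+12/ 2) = 833.46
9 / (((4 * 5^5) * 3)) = 3 / 12500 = 0.00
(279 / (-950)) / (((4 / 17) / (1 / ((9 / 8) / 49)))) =-25823 / 475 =-54.36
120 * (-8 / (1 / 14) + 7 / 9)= -40040 / 3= -13346.67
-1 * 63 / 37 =-1.70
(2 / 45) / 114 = 1 / 2565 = 0.00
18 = 18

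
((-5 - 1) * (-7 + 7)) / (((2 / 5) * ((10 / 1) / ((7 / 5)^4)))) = 0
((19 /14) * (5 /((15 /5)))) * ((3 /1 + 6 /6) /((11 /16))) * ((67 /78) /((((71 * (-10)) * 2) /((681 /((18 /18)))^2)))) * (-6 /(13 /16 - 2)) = -18653.71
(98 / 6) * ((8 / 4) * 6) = 196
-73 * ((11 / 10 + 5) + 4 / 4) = -5183 / 10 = -518.30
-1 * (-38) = 38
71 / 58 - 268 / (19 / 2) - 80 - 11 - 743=-948807 / 1102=-860.99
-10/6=-5/3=-1.67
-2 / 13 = -0.15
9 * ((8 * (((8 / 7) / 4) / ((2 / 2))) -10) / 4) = -17.36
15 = 15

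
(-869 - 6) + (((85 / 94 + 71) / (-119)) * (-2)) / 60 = -97875247 / 111860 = -874.98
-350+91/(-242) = -84791/242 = -350.38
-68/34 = -2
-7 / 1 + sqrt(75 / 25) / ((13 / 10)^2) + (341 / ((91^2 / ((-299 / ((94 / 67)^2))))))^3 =-44889275073788867699459 / 178313990247591784768 + 100 * sqrt(3) / 169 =-250.72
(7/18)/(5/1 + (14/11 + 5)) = 77/2232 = 0.03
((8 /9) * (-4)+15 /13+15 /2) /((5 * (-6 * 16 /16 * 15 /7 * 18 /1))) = -8351 /1895400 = -0.00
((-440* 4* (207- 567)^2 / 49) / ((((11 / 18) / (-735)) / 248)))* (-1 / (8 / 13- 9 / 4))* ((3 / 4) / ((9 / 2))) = 2406703104000 / 17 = 141570770823.53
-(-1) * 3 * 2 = 6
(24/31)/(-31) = -24/961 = -0.02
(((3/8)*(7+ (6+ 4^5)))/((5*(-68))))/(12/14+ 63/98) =-61/80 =-0.76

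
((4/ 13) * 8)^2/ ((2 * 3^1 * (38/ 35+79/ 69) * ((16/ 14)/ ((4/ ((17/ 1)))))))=1442560/ 15476851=0.09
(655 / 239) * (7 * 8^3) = 2347520 / 239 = 9822.26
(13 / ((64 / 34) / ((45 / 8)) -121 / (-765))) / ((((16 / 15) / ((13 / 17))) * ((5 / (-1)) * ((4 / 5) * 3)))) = -2925 / 1856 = -1.58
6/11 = 0.55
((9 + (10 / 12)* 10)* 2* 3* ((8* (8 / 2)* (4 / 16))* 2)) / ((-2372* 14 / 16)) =-3328 / 4151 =-0.80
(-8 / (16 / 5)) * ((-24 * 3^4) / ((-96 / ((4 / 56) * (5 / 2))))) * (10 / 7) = -10125 / 784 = -12.91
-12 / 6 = -2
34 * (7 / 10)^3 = 5831 / 500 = 11.66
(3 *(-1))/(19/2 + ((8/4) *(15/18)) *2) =-18/77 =-0.23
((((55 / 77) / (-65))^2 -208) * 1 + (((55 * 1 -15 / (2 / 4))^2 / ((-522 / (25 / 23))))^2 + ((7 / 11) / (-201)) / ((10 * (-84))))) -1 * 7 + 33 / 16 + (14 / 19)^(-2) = -209.40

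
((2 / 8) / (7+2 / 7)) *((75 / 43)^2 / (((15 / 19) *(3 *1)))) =16625 / 377196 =0.04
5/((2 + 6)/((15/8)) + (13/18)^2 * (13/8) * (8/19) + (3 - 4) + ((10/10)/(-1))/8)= 307800/215371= 1.43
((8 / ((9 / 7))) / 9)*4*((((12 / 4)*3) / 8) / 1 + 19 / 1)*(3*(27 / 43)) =4508 / 43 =104.84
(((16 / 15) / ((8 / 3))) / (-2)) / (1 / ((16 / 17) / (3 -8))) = 16 / 425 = 0.04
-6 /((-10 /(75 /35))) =9 /7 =1.29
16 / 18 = 8 / 9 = 0.89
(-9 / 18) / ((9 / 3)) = -1 / 6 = -0.17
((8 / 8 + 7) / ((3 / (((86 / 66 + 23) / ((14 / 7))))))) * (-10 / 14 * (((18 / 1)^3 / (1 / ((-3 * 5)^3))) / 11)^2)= -690469404840000000 / 9317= -74108554775142.21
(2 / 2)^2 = 1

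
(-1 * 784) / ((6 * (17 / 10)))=-3920 / 51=-76.86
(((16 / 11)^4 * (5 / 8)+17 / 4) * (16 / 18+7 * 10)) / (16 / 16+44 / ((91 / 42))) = 51867283 / 2212122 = 23.45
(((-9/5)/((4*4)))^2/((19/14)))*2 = 567/30400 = 0.02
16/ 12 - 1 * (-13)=14.33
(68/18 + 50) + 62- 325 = -1883/9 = -209.22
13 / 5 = 2.60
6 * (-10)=-60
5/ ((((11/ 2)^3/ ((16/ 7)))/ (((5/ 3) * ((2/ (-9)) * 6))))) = -12800/ 83853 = -0.15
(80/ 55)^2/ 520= 32/ 7865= 0.00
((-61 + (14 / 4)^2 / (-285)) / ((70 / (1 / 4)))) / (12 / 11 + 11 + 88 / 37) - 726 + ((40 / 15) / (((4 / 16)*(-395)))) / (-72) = -24880255743107 / 34269631200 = -726.01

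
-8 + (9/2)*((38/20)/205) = -32629/4100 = -7.96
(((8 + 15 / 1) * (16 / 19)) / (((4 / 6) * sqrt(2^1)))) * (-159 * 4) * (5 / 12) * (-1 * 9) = 658260 * sqrt(2) / 19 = 48995.80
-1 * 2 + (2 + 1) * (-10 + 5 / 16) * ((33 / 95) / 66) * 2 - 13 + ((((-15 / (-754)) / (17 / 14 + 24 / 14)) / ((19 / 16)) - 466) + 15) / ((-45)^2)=-147760067173 / 9515329200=-15.53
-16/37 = -0.43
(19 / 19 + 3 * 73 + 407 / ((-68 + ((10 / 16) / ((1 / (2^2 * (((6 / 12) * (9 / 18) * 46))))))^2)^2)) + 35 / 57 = 1852388559119 / 8396485833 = 220.61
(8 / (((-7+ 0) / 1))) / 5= -8 / 35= -0.23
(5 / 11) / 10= 1 / 22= 0.05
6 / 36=1 / 6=0.17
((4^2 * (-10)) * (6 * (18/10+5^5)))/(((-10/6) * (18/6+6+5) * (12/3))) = 1125648/35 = 32161.37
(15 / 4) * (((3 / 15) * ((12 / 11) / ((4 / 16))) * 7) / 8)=63 / 22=2.86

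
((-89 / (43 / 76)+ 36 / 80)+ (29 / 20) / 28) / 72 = -3775757 / 1733760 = -2.18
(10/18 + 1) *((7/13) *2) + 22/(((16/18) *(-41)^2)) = 1329487/786708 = 1.69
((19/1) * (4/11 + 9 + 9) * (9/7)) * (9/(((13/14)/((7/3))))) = 1450764/143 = 10145.20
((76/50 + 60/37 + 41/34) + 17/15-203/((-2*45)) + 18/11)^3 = 3106558593206517263417/3772919561382984375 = 823.38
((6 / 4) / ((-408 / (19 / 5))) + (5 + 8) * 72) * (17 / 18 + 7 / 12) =14002351 / 9792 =1429.98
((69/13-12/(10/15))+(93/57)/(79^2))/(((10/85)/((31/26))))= -2577706141/20039851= -128.63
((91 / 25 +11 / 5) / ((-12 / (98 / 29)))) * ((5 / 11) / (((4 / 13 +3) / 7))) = -325507 / 205755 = -1.58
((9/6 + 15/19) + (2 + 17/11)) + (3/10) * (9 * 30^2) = 2435.83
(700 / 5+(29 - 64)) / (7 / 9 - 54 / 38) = -3591 / 22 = -163.23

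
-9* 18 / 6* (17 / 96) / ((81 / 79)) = -1343 / 288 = -4.66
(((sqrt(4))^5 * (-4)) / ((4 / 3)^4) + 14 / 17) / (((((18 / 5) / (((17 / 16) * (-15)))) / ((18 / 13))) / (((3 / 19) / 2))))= 15975 / 832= 19.20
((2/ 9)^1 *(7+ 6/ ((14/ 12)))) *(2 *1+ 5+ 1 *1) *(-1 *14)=-2720/ 9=-302.22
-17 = -17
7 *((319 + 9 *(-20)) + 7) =1022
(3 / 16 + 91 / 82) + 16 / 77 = 76023 / 50512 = 1.51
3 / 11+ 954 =954.27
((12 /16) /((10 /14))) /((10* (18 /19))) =133 /1200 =0.11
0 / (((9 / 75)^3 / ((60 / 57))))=0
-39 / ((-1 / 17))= 663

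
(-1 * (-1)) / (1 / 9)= 9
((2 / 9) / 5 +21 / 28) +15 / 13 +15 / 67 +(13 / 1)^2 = 26836373 / 156780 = 171.17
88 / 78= 44 / 39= 1.13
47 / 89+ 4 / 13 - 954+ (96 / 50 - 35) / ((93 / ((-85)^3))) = 23402188612 / 107601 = 217490.44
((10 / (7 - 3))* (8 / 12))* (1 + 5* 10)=85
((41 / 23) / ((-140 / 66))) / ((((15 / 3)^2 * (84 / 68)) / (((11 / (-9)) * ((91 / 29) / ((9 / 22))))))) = 12060191 / 47273625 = 0.26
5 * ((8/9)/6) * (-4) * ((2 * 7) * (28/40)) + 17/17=-757/27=-28.04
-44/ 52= -11/ 13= -0.85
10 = 10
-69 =-69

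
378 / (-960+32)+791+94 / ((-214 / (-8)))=39425809 / 49648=794.11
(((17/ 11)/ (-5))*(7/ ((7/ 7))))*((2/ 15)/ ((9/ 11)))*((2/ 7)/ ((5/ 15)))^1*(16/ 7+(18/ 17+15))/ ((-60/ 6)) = 4366/ 7875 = 0.55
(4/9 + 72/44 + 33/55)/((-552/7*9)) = -9289/2459160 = -0.00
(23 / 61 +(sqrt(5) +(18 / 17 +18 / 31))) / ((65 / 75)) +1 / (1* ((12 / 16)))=15* sqrt(5) / 13 +4588769 / 1253733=6.24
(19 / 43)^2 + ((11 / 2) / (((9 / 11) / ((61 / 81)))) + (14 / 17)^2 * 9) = 8851695511 / 779098338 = 11.36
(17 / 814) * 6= 51 / 407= 0.13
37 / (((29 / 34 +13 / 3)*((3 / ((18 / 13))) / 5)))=113220 / 6877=16.46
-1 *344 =-344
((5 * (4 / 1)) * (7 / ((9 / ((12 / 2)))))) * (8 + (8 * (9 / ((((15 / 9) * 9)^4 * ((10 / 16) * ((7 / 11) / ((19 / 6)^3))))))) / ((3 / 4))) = 1039914944 / 1366875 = 760.80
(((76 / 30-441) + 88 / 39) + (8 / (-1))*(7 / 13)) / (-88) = 85901 / 17160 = 5.01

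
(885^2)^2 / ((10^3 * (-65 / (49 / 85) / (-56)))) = 336656640663 / 1105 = 304666643.13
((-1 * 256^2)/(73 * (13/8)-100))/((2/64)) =-16777216/149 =-112598.77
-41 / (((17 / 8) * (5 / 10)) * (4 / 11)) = -1804 / 17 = -106.12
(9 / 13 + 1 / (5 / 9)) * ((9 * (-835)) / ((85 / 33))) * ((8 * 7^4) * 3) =-463011029712 / 1105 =-419014506.53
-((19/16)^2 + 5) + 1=-1385/256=-5.41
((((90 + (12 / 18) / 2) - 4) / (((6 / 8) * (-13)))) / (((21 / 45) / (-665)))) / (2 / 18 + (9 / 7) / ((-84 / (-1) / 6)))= 144677400 / 2327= 62173.36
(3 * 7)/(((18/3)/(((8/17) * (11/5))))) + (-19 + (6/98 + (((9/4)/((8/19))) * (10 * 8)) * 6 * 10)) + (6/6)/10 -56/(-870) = 25634.85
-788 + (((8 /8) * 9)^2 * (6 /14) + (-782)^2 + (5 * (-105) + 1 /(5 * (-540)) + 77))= 11535099293 /18900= 610322.71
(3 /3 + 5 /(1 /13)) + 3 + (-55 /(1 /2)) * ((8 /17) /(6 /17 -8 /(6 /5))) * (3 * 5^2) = 110109 /161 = 683.91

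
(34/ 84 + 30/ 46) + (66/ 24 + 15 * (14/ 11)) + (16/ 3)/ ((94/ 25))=24288175/ 998844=24.32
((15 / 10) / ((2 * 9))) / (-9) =-1 / 108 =-0.01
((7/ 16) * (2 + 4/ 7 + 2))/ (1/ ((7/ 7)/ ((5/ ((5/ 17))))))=2/ 17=0.12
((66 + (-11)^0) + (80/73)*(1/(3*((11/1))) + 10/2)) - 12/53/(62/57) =286180291/3957987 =72.30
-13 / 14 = -0.93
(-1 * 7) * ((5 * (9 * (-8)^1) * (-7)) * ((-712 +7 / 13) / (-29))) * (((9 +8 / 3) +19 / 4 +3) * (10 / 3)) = -10559583300 / 377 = -28009504.77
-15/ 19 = -0.79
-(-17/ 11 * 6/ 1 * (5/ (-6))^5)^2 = -13.89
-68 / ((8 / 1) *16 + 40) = -0.40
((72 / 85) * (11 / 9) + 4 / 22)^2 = 1295044 / 874225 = 1.48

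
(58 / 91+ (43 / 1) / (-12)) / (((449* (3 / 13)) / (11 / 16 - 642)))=33009637 / 1810368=18.23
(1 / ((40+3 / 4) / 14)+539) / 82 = 87913 / 13366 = 6.58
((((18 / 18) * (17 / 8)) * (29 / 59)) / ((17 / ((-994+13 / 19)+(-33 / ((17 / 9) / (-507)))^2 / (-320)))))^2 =157352169166729065525190401 / 687839071181209600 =228763057.75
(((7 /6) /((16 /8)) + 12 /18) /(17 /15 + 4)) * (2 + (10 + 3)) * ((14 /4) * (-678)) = -381375 /44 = -8667.61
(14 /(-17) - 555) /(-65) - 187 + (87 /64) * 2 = -6213817 /35360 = -175.73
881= 881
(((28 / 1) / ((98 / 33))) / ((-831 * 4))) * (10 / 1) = -55 / 1939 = -0.03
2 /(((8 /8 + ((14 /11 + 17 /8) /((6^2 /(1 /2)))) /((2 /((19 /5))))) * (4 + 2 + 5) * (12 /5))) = 4800 /69041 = 0.07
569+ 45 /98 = 55807 /98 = 569.46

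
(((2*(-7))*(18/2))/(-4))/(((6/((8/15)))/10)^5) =114688/6561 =17.48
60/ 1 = 60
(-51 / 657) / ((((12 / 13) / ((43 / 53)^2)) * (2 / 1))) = -408629 / 14764104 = -0.03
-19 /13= -1.46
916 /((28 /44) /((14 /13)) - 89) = -20152 /1945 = -10.36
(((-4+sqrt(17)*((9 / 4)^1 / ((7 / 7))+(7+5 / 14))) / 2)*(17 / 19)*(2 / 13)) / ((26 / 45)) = -1530 / 3211+205785*sqrt(17) / 179816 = 4.24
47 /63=0.75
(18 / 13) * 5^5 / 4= 28125 / 26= 1081.73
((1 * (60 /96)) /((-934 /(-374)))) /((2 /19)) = 17765 /7472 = 2.38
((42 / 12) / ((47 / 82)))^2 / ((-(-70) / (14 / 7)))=1.07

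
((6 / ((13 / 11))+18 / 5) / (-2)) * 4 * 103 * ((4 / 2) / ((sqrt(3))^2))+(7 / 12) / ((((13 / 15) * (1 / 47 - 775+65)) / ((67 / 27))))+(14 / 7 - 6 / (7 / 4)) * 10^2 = -1334.49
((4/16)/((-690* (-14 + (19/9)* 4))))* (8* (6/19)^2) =54/1037875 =0.00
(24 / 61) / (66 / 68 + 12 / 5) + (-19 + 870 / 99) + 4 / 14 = -26401583 / 2691381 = -9.81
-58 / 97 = -0.60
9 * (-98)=-882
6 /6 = 1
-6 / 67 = -0.09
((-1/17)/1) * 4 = -4/17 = -0.24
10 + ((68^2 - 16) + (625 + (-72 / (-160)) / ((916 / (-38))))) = 48025709 / 9160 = 5242.98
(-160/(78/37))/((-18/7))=10360/351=29.52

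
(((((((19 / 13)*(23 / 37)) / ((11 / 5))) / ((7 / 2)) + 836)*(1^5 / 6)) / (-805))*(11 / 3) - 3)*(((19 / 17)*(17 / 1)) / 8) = -8.63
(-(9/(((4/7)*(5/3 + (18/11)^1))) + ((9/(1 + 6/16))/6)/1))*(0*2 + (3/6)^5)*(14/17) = -11571/76736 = -0.15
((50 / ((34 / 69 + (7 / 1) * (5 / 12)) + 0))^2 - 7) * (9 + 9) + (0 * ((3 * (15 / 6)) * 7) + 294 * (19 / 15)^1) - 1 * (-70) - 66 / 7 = 4178.22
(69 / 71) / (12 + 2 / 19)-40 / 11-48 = -402653 / 7810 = -51.56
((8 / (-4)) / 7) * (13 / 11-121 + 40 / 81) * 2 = 425272 / 6237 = 68.19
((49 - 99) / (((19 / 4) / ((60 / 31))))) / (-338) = 6000 / 99541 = 0.06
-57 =-57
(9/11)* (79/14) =4.62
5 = 5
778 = 778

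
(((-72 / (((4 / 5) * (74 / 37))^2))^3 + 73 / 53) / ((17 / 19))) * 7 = -80287544617 / 461312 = -174041.74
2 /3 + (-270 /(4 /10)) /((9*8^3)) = 799 /1536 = 0.52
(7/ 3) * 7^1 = 49/ 3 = 16.33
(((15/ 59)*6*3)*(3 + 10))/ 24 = 585/ 236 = 2.48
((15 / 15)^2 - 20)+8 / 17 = -315 / 17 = -18.53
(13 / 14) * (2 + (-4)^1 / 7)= 65 / 49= 1.33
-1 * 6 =-6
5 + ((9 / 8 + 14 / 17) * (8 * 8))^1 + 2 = 2239 / 17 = 131.71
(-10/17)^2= 0.35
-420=-420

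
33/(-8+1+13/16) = -16/3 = -5.33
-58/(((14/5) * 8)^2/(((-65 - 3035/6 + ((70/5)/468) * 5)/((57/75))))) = 605103125/6971328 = 86.80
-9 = -9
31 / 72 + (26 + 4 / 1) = 2191 / 72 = 30.43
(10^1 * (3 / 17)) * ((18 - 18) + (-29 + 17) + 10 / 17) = -20.14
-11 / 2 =-5.50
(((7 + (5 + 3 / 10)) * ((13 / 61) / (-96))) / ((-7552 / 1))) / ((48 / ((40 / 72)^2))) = 2665 / 114629935104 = 0.00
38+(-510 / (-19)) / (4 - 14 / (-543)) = 927611 / 20767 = 44.67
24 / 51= 8 / 17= 0.47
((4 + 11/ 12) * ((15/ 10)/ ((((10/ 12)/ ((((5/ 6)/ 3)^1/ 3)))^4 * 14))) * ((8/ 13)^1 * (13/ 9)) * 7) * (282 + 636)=1003/ 2187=0.46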